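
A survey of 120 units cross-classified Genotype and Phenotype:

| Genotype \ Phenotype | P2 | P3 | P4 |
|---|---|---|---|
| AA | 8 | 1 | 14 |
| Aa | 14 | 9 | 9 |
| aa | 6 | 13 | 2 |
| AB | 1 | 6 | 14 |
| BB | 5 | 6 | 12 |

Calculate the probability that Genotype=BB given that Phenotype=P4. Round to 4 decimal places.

0.2353

Total with Phenotype=P4: 14 + 9 + 2 + 14 + 12 = 51.
P(Genotype=BB | Phenotype=P4) = 12/51 = 0.2353.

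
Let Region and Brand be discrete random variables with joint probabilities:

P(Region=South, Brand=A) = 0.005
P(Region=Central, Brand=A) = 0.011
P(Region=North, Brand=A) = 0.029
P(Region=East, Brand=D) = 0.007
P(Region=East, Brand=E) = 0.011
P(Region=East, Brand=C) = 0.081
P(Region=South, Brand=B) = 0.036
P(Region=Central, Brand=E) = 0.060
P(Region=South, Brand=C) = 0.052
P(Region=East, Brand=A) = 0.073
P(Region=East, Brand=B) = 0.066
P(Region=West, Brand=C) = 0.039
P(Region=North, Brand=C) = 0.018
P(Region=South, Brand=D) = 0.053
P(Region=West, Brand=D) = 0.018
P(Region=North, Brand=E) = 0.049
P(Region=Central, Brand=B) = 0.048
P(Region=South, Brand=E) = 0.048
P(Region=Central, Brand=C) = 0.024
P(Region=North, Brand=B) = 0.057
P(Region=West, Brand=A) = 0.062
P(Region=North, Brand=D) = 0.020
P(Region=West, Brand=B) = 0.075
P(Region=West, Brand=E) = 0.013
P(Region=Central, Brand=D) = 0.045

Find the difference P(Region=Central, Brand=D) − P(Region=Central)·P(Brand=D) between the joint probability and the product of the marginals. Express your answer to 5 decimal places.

P(Region=Central) = 0.011 + 0.048 + 0.024 + 0.045 + 0.060 = 0.188.
P(Brand=D) = 0.020 + 0.053 + 0.007 + 0.018 + 0.045 = 0.143.
P(Region=Central, Brand=D) − P(Region=Central)P(Brand=D) = 0.045 − 0.188×0.143 = 0.01812.

0.01812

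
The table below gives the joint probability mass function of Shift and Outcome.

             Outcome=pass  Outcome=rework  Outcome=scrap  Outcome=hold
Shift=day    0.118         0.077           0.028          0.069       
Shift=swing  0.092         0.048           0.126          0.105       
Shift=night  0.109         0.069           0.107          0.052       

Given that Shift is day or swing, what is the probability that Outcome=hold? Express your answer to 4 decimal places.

0.2624

P(Shift=day) = 0.118 + 0.077 + 0.028 + 0.069 = 0.292.
P(Shift=swing) = 0.092 + 0.048 + 0.126 + 0.105 = 0.371.
P(Shift ∈ {day, swing}) = 0.292 + 0.371 = 0.663; P(Outcome=hold, Shift ∈ {day, swing}) = 0.069 + 0.105 = 0.174.
P(Outcome=hold | Shift ∈ {day, swing}) = 0.174/0.663 = 0.2624.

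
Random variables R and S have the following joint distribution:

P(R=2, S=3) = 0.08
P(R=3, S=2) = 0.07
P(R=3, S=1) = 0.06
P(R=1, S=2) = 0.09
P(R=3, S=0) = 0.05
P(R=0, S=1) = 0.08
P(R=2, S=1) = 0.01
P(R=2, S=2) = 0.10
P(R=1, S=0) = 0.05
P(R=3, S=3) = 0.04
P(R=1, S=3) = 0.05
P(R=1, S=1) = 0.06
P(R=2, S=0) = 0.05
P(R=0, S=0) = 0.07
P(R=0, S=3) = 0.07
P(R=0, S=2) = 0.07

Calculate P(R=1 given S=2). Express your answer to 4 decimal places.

0.2727

P(S=2) = 0.07 + 0.09 + 0.10 + 0.07 = 0.33.
P(R=1 | S=2) = 0.09/0.33 = 0.2727.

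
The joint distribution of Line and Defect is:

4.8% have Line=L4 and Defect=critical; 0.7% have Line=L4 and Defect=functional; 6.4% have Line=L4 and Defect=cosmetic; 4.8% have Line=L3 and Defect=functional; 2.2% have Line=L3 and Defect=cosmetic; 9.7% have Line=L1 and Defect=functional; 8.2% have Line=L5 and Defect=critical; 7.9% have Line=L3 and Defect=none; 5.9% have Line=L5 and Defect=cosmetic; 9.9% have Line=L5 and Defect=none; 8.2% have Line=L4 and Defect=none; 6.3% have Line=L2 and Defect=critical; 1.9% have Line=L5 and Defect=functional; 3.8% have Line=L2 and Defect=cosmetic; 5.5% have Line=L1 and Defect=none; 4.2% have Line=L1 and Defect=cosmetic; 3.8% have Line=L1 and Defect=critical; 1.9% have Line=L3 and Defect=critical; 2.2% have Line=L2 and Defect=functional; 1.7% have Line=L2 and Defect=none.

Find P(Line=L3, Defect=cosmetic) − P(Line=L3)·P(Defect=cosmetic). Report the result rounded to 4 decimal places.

P(Line=L3) = 0.079 + 0.022 + 0.048 + 0.019 = 0.168.
P(Defect=cosmetic) = 0.042 + 0.038 + 0.022 + 0.064 + 0.059 = 0.225.
P(Line=L3, Defect=cosmetic) − P(Line=L3)P(Defect=cosmetic) = 0.022 − 0.168×0.225 = -0.0158.

-0.0158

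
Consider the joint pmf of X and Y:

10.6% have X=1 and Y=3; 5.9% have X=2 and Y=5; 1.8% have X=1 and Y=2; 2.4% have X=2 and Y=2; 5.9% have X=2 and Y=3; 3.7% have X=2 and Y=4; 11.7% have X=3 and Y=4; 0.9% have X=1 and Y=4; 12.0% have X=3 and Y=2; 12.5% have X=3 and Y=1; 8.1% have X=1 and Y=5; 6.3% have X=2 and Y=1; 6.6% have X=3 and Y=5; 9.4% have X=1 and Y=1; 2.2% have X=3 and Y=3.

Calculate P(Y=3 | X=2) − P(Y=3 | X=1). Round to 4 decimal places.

P(X=2) = 0.063 + 0.024 + 0.059 + 0.037 + 0.059 = 0.242; P(Y=3 | X=2) = 0.059/0.242 = 0.24380.
P(X=1) = 0.094 + 0.018 + 0.106 + 0.009 + 0.081 = 0.308; P(Y=3 | X=1) = 0.106/0.308 = 0.34416.
Difference = -0.1004.

-0.1004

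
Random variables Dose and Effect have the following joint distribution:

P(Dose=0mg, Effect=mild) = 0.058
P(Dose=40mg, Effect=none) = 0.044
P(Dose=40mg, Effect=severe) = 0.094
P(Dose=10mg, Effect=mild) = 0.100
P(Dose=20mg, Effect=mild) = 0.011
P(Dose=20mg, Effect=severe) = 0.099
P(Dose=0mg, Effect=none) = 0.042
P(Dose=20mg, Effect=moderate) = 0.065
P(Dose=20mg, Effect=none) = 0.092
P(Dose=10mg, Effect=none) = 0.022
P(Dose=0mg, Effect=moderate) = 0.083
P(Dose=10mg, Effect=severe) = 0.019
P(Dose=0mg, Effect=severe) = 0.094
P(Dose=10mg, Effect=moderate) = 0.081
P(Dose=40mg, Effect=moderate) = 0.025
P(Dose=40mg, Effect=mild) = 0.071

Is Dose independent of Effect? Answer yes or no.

P(Dose=20mg) = 0.267 and P(Effect=mild) = 0.240, so their product is 0.06408, but P(Dose=20mg, Effect=mild) = 0.011. Since these differ, Dose and Effect are not independent.

no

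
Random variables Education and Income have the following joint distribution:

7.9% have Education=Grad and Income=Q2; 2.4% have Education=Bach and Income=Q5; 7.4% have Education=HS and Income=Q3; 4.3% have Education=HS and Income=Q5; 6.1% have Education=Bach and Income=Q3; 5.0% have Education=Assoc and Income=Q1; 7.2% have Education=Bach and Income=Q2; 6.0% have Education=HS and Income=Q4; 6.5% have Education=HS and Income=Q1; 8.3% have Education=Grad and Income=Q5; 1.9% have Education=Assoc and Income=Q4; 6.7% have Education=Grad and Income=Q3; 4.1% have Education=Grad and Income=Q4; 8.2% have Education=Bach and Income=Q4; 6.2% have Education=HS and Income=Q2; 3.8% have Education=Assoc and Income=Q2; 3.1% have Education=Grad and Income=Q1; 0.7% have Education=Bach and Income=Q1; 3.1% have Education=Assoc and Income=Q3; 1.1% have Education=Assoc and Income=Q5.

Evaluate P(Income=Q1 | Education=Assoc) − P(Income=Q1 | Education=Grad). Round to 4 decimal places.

0.2326

P(Education=Assoc) = 0.050 + 0.038 + 0.031 + 0.019 + 0.011 = 0.149; P(Income=Q1 | Education=Assoc) = 0.050/0.149 = 0.33557.
P(Education=Grad) = 0.031 + 0.079 + 0.067 + 0.041 + 0.083 = 0.301; P(Income=Q1 | Education=Grad) = 0.031/0.301 = 0.10299.
Difference = 0.2326.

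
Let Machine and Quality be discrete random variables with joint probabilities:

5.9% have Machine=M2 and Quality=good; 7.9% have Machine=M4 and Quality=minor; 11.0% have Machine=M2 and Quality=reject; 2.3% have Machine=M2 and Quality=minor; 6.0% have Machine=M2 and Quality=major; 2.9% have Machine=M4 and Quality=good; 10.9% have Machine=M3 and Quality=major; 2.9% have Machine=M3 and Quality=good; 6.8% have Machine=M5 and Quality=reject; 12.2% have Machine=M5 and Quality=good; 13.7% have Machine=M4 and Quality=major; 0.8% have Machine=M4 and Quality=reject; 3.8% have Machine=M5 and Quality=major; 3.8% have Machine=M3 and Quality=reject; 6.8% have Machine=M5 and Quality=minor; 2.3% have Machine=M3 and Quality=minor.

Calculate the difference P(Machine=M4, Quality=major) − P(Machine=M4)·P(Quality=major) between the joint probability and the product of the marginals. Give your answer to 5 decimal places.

0.04997

P(Machine=M4) = 0.029 + 0.079 + 0.137 + 0.008 = 0.253.
P(Quality=major) = 0.060 + 0.109 + 0.137 + 0.038 = 0.344.
P(Machine=M4, Quality=major) − P(Machine=M4)P(Quality=major) = 0.137 − 0.253×0.344 = 0.04997.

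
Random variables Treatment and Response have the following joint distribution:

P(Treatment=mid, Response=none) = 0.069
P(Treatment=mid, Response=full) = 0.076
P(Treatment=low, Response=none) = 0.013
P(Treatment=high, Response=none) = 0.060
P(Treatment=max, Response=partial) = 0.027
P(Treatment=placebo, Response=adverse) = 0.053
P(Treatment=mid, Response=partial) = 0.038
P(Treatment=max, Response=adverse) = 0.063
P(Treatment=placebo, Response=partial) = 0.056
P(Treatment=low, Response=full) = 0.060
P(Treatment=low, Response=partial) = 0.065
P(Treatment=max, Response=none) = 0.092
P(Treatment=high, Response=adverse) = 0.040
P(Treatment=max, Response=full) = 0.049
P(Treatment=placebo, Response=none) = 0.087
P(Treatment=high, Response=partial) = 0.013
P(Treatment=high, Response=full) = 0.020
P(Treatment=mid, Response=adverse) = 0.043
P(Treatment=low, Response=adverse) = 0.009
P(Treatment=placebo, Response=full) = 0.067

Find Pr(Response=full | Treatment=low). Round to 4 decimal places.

0.4082

P(Treatment=low) = 0.013 + 0.065 + 0.060 + 0.009 = 0.147.
P(Response=full | Treatment=low) = 0.060/0.147 = 0.4082.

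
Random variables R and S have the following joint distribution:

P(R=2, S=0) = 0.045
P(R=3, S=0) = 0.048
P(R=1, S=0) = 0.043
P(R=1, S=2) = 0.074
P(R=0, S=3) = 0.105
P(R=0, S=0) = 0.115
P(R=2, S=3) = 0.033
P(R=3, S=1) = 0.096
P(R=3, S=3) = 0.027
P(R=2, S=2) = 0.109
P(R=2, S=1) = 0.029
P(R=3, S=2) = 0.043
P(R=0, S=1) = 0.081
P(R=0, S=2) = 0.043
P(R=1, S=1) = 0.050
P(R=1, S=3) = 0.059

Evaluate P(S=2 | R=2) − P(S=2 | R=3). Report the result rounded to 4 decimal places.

0.3037

P(R=2) = 0.045 + 0.029 + 0.109 + 0.033 = 0.216; P(S=2 | R=2) = 0.109/0.216 = 0.50463.
P(R=3) = 0.048 + 0.096 + 0.043 + 0.027 = 0.214; P(S=2 | R=3) = 0.043/0.214 = 0.20093.
Difference = 0.3037.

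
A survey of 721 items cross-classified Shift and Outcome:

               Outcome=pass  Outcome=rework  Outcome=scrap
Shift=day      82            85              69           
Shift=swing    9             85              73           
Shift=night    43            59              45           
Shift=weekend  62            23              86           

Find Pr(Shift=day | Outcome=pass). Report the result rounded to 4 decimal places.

Total with Outcome=pass: 82 + 9 + 43 + 62 = 196.
P(Shift=day | Outcome=pass) = 82/196 = 0.4184.

0.4184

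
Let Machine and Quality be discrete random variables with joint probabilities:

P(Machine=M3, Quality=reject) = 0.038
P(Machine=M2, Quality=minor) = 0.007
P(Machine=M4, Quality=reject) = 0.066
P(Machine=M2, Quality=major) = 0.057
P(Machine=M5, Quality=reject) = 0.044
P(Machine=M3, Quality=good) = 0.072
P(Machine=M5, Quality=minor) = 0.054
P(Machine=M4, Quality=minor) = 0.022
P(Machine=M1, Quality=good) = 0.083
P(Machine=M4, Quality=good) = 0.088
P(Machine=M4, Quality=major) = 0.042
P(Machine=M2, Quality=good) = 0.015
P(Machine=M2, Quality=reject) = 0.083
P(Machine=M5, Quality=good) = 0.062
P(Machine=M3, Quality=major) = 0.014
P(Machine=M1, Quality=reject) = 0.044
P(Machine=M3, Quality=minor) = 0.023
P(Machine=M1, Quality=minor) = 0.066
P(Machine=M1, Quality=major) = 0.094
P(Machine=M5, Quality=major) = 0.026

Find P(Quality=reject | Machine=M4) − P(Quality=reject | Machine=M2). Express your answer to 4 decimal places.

-0.2096

P(Machine=M4) = 0.088 + 0.022 + 0.042 + 0.066 = 0.218; P(Quality=reject | Machine=M4) = 0.066/0.218 = 0.30275.
P(Machine=M2) = 0.015 + 0.007 + 0.057 + 0.083 = 0.162; P(Quality=reject | Machine=M2) = 0.083/0.162 = 0.51235.
Difference = -0.2096.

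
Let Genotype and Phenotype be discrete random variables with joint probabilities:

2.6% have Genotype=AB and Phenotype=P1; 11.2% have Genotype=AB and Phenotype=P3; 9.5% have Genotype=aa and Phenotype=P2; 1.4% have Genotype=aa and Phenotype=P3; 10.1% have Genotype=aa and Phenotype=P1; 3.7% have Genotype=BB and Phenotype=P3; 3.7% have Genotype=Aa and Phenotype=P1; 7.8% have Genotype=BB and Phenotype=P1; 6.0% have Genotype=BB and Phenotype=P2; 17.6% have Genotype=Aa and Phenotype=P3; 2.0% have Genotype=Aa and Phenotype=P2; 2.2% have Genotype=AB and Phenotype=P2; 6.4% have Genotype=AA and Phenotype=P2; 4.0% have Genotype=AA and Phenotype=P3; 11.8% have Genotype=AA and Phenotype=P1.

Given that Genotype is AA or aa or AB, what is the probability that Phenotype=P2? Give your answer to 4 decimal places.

0.3057

P(Genotype=AA) = 0.118 + 0.064 + 0.040 = 0.222.
P(Genotype=aa) = 0.101 + 0.095 + 0.014 = 0.210.
P(Genotype=AB) = 0.026 + 0.022 + 0.112 = 0.160.
P(Genotype ∈ {AA, aa, AB}) = 0.222 + 0.210 + 0.160 = 0.592; P(Phenotype=P2, Genotype ∈ {AA, aa, AB}) = 0.064 + 0.095 + 0.022 = 0.181.
P(Phenotype=P2 | Genotype ∈ {AA, aa, AB}) = 0.181/0.592 = 0.3057.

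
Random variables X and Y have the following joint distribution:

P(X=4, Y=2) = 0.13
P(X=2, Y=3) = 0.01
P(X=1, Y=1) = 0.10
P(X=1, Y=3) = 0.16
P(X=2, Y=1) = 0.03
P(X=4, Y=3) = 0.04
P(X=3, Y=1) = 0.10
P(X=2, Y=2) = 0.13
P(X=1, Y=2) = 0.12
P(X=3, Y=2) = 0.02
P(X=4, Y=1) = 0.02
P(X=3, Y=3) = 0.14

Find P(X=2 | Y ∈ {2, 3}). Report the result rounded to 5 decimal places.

P(Y=2) = 0.12 + 0.13 + 0.02 + 0.13 = 0.40.
P(Y=3) = 0.16 + 0.01 + 0.14 + 0.04 = 0.35.
P(Y ∈ {2, 3}) = 0.40 + 0.35 = 0.75; P(X=2, Y ∈ {2, 3}) = 0.13 + 0.01 = 0.14.
P(X=2 | Y ∈ {2, 3}) = 0.14/0.75 = 0.18667.

0.18667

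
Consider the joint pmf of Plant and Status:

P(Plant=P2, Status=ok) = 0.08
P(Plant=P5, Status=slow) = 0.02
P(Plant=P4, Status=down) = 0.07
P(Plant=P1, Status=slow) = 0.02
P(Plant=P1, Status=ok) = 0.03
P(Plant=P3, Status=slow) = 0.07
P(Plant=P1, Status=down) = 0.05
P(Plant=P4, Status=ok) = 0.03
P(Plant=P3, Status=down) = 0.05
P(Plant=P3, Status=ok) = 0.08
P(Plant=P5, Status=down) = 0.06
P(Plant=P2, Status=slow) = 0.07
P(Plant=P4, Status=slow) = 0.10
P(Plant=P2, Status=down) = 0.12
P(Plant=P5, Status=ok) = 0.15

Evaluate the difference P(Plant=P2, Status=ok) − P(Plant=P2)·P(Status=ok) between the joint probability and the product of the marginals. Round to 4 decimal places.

P(Plant=P2) = 0.08 + 0.07 + 0.12 = 0.27.
P(Status=ok) = 0.03 + 0.08 + 0.08 + 0.03 + 0.15 = 0.37.
P(Plant=P2, Status=ok) − P(Plant=P2)P(Status=ok) = 0.08 − 0.27×0.37 = -0.0199.

-0.0199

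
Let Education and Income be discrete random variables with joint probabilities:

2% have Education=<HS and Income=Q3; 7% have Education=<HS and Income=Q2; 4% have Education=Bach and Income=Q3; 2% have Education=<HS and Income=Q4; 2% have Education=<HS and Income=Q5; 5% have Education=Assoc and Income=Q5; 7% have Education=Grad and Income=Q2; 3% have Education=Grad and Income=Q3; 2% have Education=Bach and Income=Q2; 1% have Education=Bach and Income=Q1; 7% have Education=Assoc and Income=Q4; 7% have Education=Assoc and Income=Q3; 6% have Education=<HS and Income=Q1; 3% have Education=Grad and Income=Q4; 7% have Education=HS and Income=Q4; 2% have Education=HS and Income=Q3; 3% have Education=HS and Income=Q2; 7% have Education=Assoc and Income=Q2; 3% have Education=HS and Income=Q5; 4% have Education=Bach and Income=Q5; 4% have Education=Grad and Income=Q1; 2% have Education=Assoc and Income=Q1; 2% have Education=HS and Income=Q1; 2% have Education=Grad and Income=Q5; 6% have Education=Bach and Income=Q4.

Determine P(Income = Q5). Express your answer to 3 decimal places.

0.160

P(Income=Q5) = 0.02 + 0.03 + 0.05 + 0.04 + 0.02 = 0.16.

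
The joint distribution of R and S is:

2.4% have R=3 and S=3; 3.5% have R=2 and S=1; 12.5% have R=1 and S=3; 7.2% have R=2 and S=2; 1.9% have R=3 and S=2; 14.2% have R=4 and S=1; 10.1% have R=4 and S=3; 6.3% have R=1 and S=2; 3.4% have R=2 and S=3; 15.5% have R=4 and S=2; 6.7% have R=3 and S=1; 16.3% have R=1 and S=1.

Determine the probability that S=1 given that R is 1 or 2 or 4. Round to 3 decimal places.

0.382

P(R=1) = 0.163 + 0.063 + 0.125 = 0.351.
P(R=2) = 0.035 + 0.072 + 0.034 = 0.141.
P(R=4) = 0.142 + 0.155 + 0.101 = 0.398.
P(R ∈ {1, 2, 4}) = 0.351 + 0.141 + 0.398 = 0.890; P(S=1, R ∈ {1, 2, 4}) = 0.163 + 0.035 + 0.142 = 0.340.
P(S=1 | R ∈ {1, 2, 4}) = 0.340/0.890 = 0.382.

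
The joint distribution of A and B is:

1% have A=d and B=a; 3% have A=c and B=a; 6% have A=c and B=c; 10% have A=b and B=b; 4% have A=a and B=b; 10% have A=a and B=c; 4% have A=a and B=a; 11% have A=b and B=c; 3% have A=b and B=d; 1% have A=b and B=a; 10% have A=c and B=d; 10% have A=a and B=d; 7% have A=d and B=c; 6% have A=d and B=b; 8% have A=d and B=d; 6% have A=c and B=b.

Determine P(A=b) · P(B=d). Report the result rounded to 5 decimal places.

P(A=b) = 0.01 + 0.10 + 0.11 + 0.03 = 0.25.
P(B=d) = 0.10 + 0.03 + 0.10 + 0.08 = 0.31.
Product: 0.25 × 0.31 = 0.07750.

0.07750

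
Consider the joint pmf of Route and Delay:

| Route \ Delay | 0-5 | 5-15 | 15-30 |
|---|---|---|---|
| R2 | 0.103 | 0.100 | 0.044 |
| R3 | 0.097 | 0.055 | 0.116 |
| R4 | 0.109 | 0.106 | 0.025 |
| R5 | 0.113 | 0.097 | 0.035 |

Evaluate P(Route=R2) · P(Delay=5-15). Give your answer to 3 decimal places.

0.088

P(Route=R2) = 0.103 + 0.100 + 0.044 = 0.247.
P(Delay=5-15) = 0.100 + 0.055 + 0.106 + 0.097 = 0.358.
Product: 0.247 × 0.358 = 0.088.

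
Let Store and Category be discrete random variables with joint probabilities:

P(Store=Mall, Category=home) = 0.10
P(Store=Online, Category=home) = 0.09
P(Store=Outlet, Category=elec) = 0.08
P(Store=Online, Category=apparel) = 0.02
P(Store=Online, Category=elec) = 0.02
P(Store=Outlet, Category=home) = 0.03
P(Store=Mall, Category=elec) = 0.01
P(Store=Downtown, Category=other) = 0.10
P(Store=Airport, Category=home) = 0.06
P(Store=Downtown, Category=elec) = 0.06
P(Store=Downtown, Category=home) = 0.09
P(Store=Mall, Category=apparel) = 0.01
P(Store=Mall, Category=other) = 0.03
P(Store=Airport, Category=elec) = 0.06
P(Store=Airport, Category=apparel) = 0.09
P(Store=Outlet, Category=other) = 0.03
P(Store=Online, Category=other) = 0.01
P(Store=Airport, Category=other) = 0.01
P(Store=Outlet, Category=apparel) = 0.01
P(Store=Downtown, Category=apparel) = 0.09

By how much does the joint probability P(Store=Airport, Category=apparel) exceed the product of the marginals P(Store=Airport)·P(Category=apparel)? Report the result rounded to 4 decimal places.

P(Store=Airport) = 0.09 + 0.06 + 0.06 + 0.01 = 0.22.
P(Category=apparel) = 0.09 + 0.01 + 0.09 + 0.01 + 0.02 = 0.22.
P(Store=Airport, Category=apparel) − P(Store=Airport)P(Category=apparel) = 0.09 − 0.22×0.22 = 0.0416.

0.0416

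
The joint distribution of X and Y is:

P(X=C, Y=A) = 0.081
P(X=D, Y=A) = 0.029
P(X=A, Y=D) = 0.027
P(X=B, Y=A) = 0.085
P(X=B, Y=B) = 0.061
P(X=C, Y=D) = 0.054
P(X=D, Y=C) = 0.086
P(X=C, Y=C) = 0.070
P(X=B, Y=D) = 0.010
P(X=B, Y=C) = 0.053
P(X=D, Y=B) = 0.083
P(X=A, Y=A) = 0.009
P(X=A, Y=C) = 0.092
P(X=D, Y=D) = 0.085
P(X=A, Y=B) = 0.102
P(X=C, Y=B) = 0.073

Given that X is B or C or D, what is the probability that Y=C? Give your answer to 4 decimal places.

P(X=B) = 0.085 + 0.061 + 0.053 + 0.010 = 0.209.
P(X=C) = 0.081 + 0.073 + 0.070 + 0.054 = 0.278.
P(X=D) = 0.029 + 0.083 + 0.086 + 0.085 = 0.283.
P(X ∈ {B, C, D}) = 0.209 + 0.278 + 0.283 = 0.770; P(Y=C, X ∈ {B, C, D}) = 0.053 + 0.070 + 0.086 = 0.209.
P(Y=C | X ∈ {B, C, D}) = 0.209/0.770 = 0.2714.

0.2714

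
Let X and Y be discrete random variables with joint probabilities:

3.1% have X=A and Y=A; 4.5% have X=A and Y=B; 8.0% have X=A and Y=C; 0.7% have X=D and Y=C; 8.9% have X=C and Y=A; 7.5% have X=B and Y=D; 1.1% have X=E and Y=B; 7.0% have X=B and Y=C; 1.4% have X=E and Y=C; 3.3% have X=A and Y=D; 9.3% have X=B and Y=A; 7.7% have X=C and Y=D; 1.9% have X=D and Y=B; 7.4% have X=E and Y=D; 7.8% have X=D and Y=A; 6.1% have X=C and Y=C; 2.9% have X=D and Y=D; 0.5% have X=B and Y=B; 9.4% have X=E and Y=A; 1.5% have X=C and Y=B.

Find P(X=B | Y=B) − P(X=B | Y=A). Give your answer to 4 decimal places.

-0.1889

P(Y=B) = 0.045 + 0.005 + 0.015 + 0.019 + 0.011 = 0.095; P(X=B | Y=B) = 0.005/0.095 = 0.05263.
P(Y=A) = 0.031 + 0.093 + 0.089 + 0.078 + 0.094 = 0.385; P(X=B | Y=A) = 0.093/0.385 = 0.24156.
Difference = -0.1889.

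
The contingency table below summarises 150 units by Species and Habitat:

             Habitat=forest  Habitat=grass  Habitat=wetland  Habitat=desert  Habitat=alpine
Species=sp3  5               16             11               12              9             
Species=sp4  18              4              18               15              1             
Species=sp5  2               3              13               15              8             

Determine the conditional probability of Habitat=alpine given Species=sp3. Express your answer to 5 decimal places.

0.16981

Total with Species=sp3: 5 + 16 + 11 + 12 + 9 = 53.
P(Habitat=alpine | Species=sp3) = 9/53 = 0.16981.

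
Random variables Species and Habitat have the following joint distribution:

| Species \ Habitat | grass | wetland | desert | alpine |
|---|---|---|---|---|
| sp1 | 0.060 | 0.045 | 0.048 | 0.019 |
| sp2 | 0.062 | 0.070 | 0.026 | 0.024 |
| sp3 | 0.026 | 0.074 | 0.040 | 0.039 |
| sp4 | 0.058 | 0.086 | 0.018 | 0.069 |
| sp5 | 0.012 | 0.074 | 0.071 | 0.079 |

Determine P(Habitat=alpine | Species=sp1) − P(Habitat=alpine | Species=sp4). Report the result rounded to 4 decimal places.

P(Species=sp1) = 0.060 + 0.045 + 0.048 + 0.019 = 0.172; P(Habitat=alpine | Species=sp1) = 0.019/0.172 = 0.11047.
P(Species=sp4) = 0.058 + 0.086 + 0.018 + 0.069 = 0.231; P(Habitat=alpine | Species=sp4) = 0.069/0.231 = 0.29870.
Difference = -0.1882.

-0.1882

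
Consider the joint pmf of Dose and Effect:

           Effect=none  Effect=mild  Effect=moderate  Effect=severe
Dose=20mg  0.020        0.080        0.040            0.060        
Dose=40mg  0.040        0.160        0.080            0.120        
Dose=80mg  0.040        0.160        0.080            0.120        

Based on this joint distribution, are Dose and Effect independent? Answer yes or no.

Every cell satisfies P(Dose,Effect) = P(Dose)·P(Effect). For instance P(Dose=40mg) = 0.400, P(Effect=mild) = 0.400, and 0.400×0.400 = 0.160 matches the joint entry. So Dose and Effect are independent.

yes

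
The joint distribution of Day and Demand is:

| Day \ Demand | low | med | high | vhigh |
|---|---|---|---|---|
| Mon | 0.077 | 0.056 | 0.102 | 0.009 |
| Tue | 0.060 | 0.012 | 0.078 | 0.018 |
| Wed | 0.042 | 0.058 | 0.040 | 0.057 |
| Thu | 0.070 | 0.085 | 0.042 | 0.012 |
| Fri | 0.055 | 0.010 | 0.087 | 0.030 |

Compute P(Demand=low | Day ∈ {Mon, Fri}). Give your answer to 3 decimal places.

P(Day=Mon) = 0.077 + 0.056 + 0.102 + 0.009 = 0.244.
P(Day=Fri) = 0.055 + 0.010 + 0.087 + 0.030 = 0.182.
P(Day ∈ {Mon, Fri}) = 0.244 + 0.182 = 0.426; P(Demand=low, Day ∈ {Mon, Fri}) = 0.077 + 0.055 = 0.132.
P(Demand=low | Day ∈ {Mon, Fri}) = 0.132/0.426 = 0.310.

0.310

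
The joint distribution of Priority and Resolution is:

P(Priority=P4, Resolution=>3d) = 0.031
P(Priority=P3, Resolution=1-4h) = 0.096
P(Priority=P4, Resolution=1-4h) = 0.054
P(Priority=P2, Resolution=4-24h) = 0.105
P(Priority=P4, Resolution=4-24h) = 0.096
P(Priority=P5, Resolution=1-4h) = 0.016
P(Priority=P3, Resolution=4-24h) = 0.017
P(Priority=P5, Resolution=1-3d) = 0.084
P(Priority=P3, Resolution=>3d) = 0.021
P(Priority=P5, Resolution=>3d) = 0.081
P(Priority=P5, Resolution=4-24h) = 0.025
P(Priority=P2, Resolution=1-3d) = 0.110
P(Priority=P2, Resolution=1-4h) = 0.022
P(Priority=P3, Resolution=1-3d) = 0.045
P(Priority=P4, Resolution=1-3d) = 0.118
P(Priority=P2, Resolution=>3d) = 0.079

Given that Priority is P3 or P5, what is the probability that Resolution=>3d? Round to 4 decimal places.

0.2649

P(Priority=P3) = 0.096 + 0.017 + 0.045 + 0.021 = 0.179.
P(Priority=P5) = 0.016 + 0.025 + 0.084 + 0.081 = 0.206.
P(Priority ∈ {P3, P5}) = 0.179 + 0.206 = 0.385; P(Resolution=>3d, Priority ∈ {P3, P5}) = 0.021 + 0.081 = 0.102.
P(Resolution=>3d | Priority ∈ {P3, P5}) = 0.102/0.385 = 0.2649.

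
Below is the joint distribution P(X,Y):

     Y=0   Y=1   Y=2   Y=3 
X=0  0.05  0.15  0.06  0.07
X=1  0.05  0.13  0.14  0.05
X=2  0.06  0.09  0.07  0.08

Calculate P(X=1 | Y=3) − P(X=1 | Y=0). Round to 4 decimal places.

P(Y=3) = 0.07 + 0.05 + 0.08 = 0.20; P(X=1 | Y=3) = 0.05/0.20 = 0.25000.
P(Y=0) = 0.05 + 0.05 + 0.06 = 0.16; P(X=1 | Y=0) = 0.05/0.16 = 0.31250.
Difference = -0.0625.

-0.0625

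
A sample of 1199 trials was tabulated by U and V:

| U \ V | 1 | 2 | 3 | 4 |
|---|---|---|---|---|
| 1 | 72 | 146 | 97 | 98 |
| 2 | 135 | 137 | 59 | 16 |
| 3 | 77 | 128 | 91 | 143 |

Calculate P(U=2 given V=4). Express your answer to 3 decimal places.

0.062

Total with V=4: 98 + 16 + 143 = 257.
P(U=2 | V=4) = 16/257 = 0.062.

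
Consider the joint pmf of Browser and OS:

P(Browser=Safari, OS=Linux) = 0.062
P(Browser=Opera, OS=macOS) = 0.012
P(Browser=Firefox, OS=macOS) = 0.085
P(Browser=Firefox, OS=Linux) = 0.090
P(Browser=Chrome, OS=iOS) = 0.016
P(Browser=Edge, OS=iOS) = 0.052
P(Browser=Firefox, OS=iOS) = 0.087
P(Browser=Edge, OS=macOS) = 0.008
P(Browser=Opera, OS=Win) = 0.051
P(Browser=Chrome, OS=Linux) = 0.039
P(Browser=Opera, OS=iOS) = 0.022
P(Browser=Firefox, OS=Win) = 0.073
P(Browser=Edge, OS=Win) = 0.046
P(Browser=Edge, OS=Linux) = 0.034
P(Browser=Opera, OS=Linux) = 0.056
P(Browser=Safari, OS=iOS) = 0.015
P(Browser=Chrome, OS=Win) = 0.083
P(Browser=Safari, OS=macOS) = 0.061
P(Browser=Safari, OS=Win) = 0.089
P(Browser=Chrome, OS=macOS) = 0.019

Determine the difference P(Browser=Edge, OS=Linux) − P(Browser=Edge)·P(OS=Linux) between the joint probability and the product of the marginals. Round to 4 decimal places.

P(Browser=Edge) = 0.046 + 0.008 + 0.034 + 0.052 = 0.140.
P(OS=Linux) = 0.039 + 0.090 + 0.062 + 0.034 + 0.056 = 0.281.
P(Browser=Edge, OS=Linux) − P(Browser=Edge)P(OS=Linux) = 0.034 − 0.140×0.281 = -0.0053.

-0.0053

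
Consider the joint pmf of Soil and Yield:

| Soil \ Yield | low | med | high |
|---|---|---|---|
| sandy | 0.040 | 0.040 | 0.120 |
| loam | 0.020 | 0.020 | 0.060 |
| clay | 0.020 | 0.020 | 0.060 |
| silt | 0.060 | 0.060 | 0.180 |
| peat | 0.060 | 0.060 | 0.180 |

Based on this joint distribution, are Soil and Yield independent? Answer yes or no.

yes

Every cell satisfies P(Soil,Yield) = P(Soil)·P(Yield). For instance P(Soil=silt) = 0.300, P(Yield=med) = 0.200, and 0.300×0.200 = 0.060 matches the joint entry. So Soil and Yield are independent.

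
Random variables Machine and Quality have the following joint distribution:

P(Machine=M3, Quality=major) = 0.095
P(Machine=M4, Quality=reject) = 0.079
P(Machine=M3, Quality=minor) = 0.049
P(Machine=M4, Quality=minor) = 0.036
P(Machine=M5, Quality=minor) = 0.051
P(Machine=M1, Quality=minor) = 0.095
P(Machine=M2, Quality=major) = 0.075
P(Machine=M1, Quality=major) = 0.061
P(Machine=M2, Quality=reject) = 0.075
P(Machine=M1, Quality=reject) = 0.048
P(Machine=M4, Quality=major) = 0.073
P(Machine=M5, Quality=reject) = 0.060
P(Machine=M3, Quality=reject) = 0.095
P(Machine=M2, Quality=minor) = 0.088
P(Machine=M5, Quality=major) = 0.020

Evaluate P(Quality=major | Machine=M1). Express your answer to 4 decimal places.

0.2990

P(Machine=M1) = 0.095 + 0.061 + 0.048 = 0.204.
P(Quality=major | Machine=M1) = 0.061/0.204 = 0.2990.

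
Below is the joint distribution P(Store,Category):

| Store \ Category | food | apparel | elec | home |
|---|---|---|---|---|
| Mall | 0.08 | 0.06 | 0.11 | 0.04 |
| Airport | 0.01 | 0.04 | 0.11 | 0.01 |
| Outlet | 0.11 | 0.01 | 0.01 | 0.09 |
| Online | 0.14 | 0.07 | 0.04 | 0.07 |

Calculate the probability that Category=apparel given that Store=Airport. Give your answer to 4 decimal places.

P(Store=Airport) = 0.01 + 0.04 + 0.11 + 0.01 = 0.17.
P(Category=apparel | Store=Airport) = 0.04/0.17 = 0.2353.

0.2353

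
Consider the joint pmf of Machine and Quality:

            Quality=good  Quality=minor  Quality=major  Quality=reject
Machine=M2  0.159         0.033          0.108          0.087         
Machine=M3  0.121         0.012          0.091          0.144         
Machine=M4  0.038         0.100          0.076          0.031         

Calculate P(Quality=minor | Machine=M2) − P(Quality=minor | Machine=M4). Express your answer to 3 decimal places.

P(Machine=M2) = 0.159 + 0.033 + 0.108 + 0.087 = 0.387; P(Quality=minor | Machine=M2) = 0.033/0.387 = 0.0853.
P(Machine=M4) = 0.038 + 0.100 + 0.076 + 0.031 = 0.245; P(Quality=minor | Machine=M4) = 0.100/0.245 = 0.4082.
Difference = -0.323.

-0.323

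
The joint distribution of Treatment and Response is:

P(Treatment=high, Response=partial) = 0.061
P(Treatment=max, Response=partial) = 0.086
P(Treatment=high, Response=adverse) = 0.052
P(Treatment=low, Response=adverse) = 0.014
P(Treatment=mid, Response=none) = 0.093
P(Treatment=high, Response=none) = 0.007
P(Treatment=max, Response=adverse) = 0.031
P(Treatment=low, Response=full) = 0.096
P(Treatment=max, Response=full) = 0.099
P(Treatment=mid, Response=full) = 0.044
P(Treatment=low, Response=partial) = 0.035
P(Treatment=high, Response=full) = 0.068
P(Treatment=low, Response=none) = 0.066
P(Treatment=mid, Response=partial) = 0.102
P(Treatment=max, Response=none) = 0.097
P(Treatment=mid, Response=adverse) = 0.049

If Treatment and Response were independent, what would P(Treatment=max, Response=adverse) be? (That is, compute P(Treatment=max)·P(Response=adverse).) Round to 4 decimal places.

0.0457

P(Treatment=max) = 0.097 + 0.086 + 0.099 + 0.031 = 0.313.
P(Response=adverse) = 0.014 + 0.049 + 0.052 + 0.031 = 0.146.
Product: 0.313 × 0.146 = 0.0457.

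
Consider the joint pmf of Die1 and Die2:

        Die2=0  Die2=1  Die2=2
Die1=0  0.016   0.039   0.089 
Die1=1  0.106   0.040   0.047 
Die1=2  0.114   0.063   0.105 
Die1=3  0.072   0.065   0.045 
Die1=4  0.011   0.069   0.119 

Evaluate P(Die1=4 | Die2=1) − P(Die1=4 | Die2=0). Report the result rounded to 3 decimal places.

P(Die2=1) = 0.039 + 0.040 + 0.063 + 0.065 + 0.069 = 0.276; P(Die1=4 | Die2=1) = 0.069/0.276 = 0.2500.
P(Die2=0) = 0.016 + 0.106 + 0.114 + 0.072 + 0.011 = 0.319; P(Die1=4 | Die2=0) = 0.011/0.319 = 0.0345.
Difference = 0.216.

0.216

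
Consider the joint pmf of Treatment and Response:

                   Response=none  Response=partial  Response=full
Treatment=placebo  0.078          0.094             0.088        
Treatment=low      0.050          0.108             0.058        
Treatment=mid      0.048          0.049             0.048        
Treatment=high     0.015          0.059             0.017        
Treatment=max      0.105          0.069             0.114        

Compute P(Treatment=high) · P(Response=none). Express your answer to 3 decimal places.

P(Treatment=high) = 0.015 + 0.059 + 0.017 = 0.091.
P(Response=none) = 0.078 + 0.050 + 0.048 + 0.015 + 0.105 = 0.296.
Product: 0.091 × 0.296 = 0.027.

0.027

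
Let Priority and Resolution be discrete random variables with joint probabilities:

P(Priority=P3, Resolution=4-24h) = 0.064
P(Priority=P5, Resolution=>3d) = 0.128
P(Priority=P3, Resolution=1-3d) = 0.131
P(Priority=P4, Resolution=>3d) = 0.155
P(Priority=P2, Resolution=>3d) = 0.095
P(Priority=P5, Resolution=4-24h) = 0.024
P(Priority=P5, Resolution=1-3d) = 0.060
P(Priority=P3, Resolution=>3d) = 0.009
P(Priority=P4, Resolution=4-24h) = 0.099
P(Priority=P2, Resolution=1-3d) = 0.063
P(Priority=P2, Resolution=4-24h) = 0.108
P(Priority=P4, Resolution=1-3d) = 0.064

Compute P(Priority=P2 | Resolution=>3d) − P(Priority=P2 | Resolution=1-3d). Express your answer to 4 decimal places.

P(Resolution=>3d) = 0.095 + 0.009 + 0.155 + 0.128 = 0.387; P(Priority=P2 | Resolution=>3d) = 0.095/0.387 = 0.24548.
P(Resolution=1-3d) = 0.063 + 0.131 + 0.064 + 0.060 = 0.318; P(Priority=P2 | Resolution=1-3d) = 0.063/0.318 = 0.19811.
Difference = 0.0474.

0.0474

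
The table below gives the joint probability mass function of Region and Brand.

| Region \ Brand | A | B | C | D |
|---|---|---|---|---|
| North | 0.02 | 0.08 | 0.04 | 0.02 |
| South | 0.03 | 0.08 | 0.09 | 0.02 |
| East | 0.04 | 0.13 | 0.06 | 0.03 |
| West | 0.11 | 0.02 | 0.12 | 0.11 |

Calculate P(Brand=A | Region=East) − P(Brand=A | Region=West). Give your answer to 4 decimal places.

-0.1517

P(Region=East) = 0.04 + 0.13 + 0.06 + 0.03 = 0.26; P(Brand=A | Region=East) = 0.04/0.26 = 0.15385.
P(Region=West) = 0.11 + 0.02 + 0.12 + 0.11 = 0.36; P(Brand=A | Region=West) = 0.11/0.36 = 0.30556.
Difference = -0.1517.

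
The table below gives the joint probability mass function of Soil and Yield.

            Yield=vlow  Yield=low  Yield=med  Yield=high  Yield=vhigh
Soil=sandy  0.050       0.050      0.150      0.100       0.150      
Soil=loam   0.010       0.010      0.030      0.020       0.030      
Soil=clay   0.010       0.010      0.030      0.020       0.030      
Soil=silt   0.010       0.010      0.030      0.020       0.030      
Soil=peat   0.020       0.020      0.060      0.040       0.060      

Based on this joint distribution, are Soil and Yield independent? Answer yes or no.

yes

Every cell satisfies P(Soil,Yield) = P(Soil)·P(Yield). For instance P(Soil=silt) = 0.100, P(Yield=high) = 0.200, and 0.100×0.200 = 0.020 matches the joint entry. So Soil and Yield are independent.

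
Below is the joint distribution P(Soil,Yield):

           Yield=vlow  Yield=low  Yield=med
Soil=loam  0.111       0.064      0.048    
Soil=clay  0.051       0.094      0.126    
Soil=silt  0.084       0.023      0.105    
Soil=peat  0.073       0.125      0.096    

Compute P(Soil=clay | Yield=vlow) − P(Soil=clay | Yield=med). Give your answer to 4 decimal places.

-0.1761

P(Yield=vlow) = 0.111 + 0.051 + 0.084 + 0.073 = 0.319; P(Soil=clay | Yield=vlow) = 0.051/0.319 = 0.15987.
P(Yield=med) = 0.048 + 0.126 + 0.105 + 0.096 = 0.375; P(Soil=clay | Yield=med) = 0.126/0.375 = 0.33600.
Difference = -0.1761.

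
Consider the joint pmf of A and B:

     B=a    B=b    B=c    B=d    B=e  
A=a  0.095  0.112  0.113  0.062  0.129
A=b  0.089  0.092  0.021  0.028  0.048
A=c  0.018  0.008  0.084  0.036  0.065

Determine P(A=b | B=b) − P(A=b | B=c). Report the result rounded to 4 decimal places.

P(B=b) = 0.112 + 0.092 + 0.008 = 0.212; P(A=b | B=b) = 0.092/0.212 = 0.43396.
P(B=c) = 0.113 + 0.021 + 0.084 = 0.218; P(A=b | B=c) = 0.021/0.218 = 0.09633.
Difference = 0.3376.

0.3376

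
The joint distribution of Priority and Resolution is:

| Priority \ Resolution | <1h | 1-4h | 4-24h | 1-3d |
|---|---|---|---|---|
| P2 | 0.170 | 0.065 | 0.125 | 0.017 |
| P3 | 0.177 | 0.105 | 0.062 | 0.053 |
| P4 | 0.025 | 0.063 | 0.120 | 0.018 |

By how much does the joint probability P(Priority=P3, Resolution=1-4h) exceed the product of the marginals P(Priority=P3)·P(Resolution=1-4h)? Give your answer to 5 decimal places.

P(Priority=P3) = 0.177 + 0.105 + 0.062 + 0.053 = 0.397.
P(Resolution=1-4h) = 0.065 + 0.105 + 0.063 = 0.233.
P(Priority=P3, Resolution=1-4h) − P(Priority=P3)P(Resolution=1-4h) = 0.105 − 0.397×0.233 = 0.01250.

0.01250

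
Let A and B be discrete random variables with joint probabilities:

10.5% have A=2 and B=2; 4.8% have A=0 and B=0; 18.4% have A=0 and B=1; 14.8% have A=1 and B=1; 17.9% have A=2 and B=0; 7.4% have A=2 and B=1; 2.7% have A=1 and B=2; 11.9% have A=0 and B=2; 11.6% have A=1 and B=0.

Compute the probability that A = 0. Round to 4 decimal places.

0.3510

P(A=0) = 0.048 + 0.184 + 0.119 = 0.351.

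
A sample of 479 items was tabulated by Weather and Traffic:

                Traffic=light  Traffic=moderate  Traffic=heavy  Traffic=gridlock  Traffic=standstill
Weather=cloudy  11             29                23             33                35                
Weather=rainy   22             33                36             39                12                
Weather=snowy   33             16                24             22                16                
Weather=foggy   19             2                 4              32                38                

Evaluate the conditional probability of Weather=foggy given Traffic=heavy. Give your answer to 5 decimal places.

Total with Traffic=heavy: 23 + 36 + 24 + 4 = 87.
P(Weather=foggy | Traffic=heavy) = 4/87 = 0.04598.

0.04598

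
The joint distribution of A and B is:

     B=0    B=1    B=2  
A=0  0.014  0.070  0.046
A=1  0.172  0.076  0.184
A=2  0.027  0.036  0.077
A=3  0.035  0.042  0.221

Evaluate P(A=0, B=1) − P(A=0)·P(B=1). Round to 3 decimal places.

P(A=0) = 0.014 + 0.070 + 0.046 = 0.130.
P(B=1) = 0.070 + 0.076 + 0.036 + 0.042 = 0.224.
P(A=0, B=1) − P(A=0)P(B=1) = 0.070 − 0.130×0.224 = 0.041.

0.041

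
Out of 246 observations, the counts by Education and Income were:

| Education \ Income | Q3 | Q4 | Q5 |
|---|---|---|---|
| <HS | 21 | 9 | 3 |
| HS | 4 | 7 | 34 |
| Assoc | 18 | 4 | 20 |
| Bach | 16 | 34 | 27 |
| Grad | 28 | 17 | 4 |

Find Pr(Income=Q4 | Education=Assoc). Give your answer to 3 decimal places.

0.095

Total with Education=Assoc: 18 + 4 + 20 = 42.
P(Income=Q4 | Education=Assoc) = 4/42 = 0.095.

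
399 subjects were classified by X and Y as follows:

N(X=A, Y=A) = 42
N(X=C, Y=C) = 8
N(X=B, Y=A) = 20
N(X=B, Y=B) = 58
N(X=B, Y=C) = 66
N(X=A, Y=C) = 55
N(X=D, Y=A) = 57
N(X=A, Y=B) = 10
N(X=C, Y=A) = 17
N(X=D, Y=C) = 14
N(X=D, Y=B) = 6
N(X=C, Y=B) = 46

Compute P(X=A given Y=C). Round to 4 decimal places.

0.3846

Total with Y=C: 55 + 66 + 8 + 14 = 143.
P(X=A | Y=C) = 55/143 = 0.3846.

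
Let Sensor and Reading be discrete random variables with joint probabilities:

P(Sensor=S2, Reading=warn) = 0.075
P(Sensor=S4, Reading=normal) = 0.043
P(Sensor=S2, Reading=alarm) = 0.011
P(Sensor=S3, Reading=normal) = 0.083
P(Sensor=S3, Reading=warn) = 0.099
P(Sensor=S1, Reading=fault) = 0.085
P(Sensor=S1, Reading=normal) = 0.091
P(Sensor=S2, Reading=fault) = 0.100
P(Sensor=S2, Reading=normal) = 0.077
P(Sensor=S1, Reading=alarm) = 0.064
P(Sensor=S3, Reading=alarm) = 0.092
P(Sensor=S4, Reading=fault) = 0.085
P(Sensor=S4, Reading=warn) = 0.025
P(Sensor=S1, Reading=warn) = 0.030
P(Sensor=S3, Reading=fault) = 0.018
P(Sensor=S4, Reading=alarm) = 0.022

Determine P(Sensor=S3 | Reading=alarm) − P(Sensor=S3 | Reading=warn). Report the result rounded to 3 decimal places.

P(Reading=alarm) = 0.064 + 0.011 + 0.092 + 0.022 = 0.189; P(Sensor=S3 | Reading=alarm) = 0.092/0.189 = 0.4868.
P(Reading=warn) = 0.030 + 0.075 + 0.099 + 0.025 = 0.229; P(Sensor=S3 | Reading=warn) = 0.099/0.229 = 0.4323.
Difference = 0.054.

0.054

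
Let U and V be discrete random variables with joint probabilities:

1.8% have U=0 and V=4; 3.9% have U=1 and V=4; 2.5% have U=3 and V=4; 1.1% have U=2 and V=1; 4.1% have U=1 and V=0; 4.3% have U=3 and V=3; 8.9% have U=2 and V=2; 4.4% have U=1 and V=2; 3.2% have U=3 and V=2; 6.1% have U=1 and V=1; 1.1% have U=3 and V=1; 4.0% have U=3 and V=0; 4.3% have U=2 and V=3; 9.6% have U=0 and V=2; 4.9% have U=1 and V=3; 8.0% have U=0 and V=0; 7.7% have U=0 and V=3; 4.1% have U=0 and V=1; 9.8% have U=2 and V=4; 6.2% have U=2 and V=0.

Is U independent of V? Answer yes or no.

no

P(U=2) = 0.303 and P(V=4) = 0.180, so their product is 0.05454, but P(U=2, V=4) = 0.098. Since these differ, U and V are not independent.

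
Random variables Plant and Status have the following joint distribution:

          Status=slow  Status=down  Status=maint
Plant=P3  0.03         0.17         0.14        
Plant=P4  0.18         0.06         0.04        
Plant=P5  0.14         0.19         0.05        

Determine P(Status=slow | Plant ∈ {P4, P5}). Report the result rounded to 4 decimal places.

P(Plant=P4) = 0.18 + 0.06 + 0.04 = 0.28.
P(Plant=P5) = 0.14 + 0.19 + 0.05 = 0.38.
P(Plant ∈ {P4, P5}) = 0.28 + 0.38 = 0.66; P(Status=slow, Plant ∈ {P4, P5}) = 0.18 + 0.14 = 0.32.
P(Status=slow | Plant ∈ {P4, P5}) = 0.32/0.66 = 0.4848.

0.4848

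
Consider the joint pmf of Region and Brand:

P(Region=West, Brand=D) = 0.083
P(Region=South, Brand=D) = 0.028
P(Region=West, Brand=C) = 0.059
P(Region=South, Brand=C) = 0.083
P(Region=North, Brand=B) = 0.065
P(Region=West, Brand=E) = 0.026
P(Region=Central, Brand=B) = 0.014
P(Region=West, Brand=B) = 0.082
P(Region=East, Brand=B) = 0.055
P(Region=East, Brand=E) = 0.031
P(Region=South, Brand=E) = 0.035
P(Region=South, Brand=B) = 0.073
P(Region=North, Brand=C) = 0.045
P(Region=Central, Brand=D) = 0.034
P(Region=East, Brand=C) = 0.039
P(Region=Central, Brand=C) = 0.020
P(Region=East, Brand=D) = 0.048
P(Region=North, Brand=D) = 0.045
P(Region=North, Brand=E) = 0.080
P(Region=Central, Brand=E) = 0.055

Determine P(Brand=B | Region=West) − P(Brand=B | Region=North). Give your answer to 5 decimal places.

0.05140

P(Region=West) = 0.082 + 0.059 + 0.083 + 0.026 = 0.250; P(Brand=B | Region=West) = 0.082/0.250 = 0.328000.
P(Region=North) = 0.065 + 0.045 + 0.045 + 0.080 = 0.235; P(Brand=B | Region=North) = 0.065/0.235 = 0.276596.
Difference = 0.05140.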